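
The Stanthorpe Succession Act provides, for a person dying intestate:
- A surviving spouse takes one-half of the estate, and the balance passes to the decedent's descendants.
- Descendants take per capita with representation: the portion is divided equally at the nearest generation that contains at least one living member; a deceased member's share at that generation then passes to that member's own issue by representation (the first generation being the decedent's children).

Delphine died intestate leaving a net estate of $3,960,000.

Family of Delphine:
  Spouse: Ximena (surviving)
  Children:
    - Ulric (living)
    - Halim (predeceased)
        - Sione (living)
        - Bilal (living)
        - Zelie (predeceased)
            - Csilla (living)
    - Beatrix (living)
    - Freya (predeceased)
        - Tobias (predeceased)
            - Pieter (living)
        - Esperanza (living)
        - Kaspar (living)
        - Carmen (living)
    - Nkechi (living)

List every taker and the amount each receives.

Ximena takes one-half of $3,960,000 = $1,980,000. The remaining $1,980,000 passes to the descendants.
The descendants' portion ($1,980,000) is divided into 5 shares of $396,000: Ulric, Beatrix, and Nkechi each take $396,000; Halim's $396,000 share passes to Halim's issue; Freya's $396,000 share passes to Freya's issue.
Halim's share ($396,000) is divided into 3 shares of $132,000: Sione and Bilal each take $132,000; Zelie's $132,000 share passes to Zelie's issue.
Zelie's share ($132,000) passes entirely to Csilla.
Freya's share ($396,000) is divided into 4 shares of $99,000: Esperanza, Kaspar, and Carmen each take $99,000; Tobias's $99,000 share passes to Tobias's issue.
Tobias's share ($99,000) passes entirely to Pieter.

Ximena: $1,980,000; Ulric: $396,000; Sione: $132,000; Bilal: $132,000; Csilla: $132,000; Beatrix: $396,000; Pieter: $99,000; Esperanza: $99,000; Kaspar: $99,000; Carmen: $99,000; Nkechi: $396,000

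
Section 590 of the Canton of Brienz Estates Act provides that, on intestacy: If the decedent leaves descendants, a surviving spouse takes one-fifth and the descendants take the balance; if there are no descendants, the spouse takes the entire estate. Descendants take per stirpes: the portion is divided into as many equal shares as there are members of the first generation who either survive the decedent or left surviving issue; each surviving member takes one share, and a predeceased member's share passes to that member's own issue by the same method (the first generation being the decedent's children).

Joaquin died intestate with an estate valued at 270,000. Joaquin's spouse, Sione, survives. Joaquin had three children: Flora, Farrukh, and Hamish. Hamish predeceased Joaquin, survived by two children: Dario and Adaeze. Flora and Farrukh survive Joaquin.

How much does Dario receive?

Sione takes one-fifth of 270,000 = 54,000. The remaining 216,000 passes to the descendants.
The descendants' portion (216,000) is divided into 3 shares of 72,000: Flora and Farrukh each take 72,000; Hamish's 72,000 share passes to Hamish's issue.
Hamish's share (72,000) is divided into 2 shares of 36,000: Dario and Adaeze each take 36,000.

Dario receives 36,000.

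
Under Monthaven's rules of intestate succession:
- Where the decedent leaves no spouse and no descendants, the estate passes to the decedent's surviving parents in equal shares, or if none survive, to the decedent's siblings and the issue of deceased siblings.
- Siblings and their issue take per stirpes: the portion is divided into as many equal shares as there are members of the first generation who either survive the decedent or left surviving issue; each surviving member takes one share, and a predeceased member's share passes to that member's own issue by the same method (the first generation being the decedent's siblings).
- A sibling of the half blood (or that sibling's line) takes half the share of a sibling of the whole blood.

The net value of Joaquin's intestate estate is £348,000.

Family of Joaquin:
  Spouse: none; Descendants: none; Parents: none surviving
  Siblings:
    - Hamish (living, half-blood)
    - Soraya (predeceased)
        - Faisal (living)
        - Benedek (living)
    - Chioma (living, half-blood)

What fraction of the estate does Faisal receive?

The entire £348,000 passes to the siblings and their issue.
Counting each half-blood sibling's line as half a unit, there are 2 units in £348,000, so one unit is £174,000. Whole-blood lines (Soraya) take £174,000 each; half-blood lines (Hamish and Chioma) take £87,000 each.
Soraya's share (£174,000) is divided into 2 shares of £87,000: Faisal and Benedek each take £87,000.

Faisal receives 1/4 of the estate.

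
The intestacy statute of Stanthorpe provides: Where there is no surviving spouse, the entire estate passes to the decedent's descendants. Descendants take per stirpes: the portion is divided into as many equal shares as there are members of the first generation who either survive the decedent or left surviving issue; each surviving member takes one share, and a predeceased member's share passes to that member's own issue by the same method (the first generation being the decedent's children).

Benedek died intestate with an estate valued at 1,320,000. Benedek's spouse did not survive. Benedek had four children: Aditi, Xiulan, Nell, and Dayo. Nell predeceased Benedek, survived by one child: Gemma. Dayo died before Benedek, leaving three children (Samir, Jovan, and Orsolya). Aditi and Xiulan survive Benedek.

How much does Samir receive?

The entire 1,320,000 passes to the descendants.
That amount (1,320,000) is divided into 4 shares of 330,000: Aditi and Xiulan each take 330,000; Nell's 330,000 share passes to Nell's issue; Dayo's 330,000 share passes to Dayo's issue.
Nell's share (330,000) passes entirely to Gemma.
Dayo's share (330,000) is divided into 3 shares of 110,000: Samir, Jovan, and Orsolya each take 110,000.

Samir receives 110,000.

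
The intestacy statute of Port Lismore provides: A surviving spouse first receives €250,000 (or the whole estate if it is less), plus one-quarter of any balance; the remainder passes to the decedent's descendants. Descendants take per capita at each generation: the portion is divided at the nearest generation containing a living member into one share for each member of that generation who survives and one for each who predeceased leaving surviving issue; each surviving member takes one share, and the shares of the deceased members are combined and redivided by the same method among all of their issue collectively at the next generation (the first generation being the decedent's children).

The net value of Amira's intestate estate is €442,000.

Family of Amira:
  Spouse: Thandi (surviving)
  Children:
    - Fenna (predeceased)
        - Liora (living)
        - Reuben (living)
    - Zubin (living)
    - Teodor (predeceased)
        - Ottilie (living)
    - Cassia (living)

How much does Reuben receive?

Thandi first takes €250,000, leaving a balance of €192,000. Thandi then takes one-quarter of the balance (€48,000), for a total of €298,000. The remaining €144,000 passes to the descendants.
The descendants' portion (€144,000) is divided at the children's generation into 4 shares of €36,000. Zubin and Cassia each take €36,000. The 2 shares of the deceased (Fenna and Teodor) are combined into a pool of €72,000.
That pool (€72,000) is divided at the grandchildren's generation equally among Liora, Reuben, and Ottilie: €24,000 each.

Reuben receives €24,000.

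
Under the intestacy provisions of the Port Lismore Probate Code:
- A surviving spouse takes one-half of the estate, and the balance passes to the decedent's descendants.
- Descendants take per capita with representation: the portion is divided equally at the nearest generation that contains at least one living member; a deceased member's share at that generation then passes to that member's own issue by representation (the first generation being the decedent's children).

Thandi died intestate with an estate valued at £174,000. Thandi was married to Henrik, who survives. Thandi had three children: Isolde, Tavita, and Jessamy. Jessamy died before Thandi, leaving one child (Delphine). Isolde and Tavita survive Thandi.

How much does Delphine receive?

Henrik takes one-half of £174,000 = £87,000. The remaining £87,000 passes to the descendants.
The descendants' portion (£87,000) is divided into 3 shares of £29,000: Isolde and Tavita each take £29,000; Jessamy's £29,000 share passes to Jessamy's issue.
Jessamy's share (£29,000) passes entirely to Delphine.

Delphine receives £29,000.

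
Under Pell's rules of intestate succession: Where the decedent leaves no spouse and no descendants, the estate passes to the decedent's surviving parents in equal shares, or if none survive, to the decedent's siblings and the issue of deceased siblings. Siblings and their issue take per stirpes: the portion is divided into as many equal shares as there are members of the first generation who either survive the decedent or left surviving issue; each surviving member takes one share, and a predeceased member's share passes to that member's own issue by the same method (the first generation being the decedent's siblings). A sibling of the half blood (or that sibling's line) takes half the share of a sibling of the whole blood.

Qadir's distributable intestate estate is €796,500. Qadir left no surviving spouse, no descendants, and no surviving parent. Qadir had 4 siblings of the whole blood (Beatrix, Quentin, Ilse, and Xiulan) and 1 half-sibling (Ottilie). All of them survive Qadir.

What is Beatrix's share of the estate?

Beatrix receives €177,000.

The entire €796,500 passes to the siblings and their issue.
Counting each half-blood sibling's line as half a unit, there are 9/2 units in €796,500, so one unit is €177,000. Whole-blood lines (Beatrix, Quentin, Ilse, and Xiulan) take €177,000 each; half-blood lines (Ottilie) take €88,500 each.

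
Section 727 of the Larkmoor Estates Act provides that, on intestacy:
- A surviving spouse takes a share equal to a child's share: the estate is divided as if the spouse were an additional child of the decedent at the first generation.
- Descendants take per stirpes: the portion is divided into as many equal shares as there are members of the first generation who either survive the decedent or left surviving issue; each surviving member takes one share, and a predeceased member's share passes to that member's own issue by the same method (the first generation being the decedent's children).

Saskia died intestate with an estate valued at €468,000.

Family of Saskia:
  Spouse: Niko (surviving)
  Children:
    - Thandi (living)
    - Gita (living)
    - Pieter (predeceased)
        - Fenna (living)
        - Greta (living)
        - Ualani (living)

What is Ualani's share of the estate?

The spouse counts as an additional share at the children's level, so there are 4 primary shares of €117,000. Niko takes one such share (€117,000).
The children's combined portion (€351,000) is divided into 3 shares of €117,000: Thandi and Gita each take €117,000; Pieter's €117,000 share passes to Pieter's issue.
Pieter's share (€117,000) is divided into 3 shares of €39,000: Fenna, Greta, and Ualani each take €39,000.

Ualani receives €39,000.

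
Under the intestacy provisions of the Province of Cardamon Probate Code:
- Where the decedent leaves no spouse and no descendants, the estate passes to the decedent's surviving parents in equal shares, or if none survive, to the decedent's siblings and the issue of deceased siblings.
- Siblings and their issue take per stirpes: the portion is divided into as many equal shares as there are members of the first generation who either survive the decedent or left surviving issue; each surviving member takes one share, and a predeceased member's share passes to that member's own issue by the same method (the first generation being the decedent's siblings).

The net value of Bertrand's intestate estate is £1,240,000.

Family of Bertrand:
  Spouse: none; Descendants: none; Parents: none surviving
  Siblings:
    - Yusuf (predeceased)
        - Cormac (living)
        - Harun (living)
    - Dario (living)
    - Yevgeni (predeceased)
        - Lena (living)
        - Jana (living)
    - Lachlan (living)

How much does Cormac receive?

The entire £1,240,000 passes to the siblings and their issue.
That amount (£1,240,000) is divided into 4 shares of £310,000: Dario and Lachlan each take £310,000; Yusuf's £310,000 share passes to Yusuf's issue; Yevgeni's £310,000 share passes to Yevgeni's issue.
Yusuf's share (£310,000) is divided into 2 shares of £155,000: Cormac and Harun each take £155,000.
Yevgeni's share (£310,000) is divided into 2 shares of £155,000: Lena and Jana each take £155,000.

Cormac receives £155,000.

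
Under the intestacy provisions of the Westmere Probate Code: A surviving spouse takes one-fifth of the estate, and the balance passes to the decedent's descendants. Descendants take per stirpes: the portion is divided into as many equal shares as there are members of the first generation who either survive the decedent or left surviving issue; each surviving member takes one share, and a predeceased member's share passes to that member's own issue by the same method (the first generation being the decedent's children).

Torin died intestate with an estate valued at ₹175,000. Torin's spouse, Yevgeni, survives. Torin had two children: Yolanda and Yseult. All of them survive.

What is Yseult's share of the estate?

Yevgeni takes one-fifth of ₹175,000 = ₹35,000. The remaining ₹140,000 passes to the descendants.
The descendants' portion (₹140,000) is divided into 2 shares of ₹70,000: Yolanda and Yseult each take ₹70,000.

Yseult receives ₹70,000.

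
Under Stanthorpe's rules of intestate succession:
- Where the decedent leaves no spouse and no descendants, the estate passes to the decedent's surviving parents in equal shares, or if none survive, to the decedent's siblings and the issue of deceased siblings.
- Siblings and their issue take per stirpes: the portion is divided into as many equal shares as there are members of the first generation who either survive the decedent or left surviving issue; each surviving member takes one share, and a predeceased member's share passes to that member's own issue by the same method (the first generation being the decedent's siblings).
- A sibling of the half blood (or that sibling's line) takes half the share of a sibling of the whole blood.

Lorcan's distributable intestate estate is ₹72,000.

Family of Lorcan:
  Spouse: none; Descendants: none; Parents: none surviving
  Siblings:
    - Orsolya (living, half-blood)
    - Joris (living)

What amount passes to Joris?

Joris receives ₹48,000.

The entire ₹72,000 passes to the siblings and their issue.
Counting each half-blood sibling's line as half a unit, there are 3/2 units in ₹72,000, so one unit is ₹48,000. Whole-blood lines (Joris) take ₹48,000 each; half-blood lines (Orsolya) take ₹24,000 each.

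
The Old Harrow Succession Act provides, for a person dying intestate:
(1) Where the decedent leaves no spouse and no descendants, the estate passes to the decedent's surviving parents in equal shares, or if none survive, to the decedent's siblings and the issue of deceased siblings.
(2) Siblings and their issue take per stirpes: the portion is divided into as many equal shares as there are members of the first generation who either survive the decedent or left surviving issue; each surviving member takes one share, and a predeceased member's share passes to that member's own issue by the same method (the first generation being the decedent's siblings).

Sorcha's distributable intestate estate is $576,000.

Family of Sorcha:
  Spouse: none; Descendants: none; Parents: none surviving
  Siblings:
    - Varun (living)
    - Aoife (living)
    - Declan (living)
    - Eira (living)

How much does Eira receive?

The entire $576,000 passes to the siblings and their issue.
That amount ($576,000) is divided into 4 shares of $144,000: Varun, Aoife, Declan, and Eira each take $144,000.

Eira receives $144,000.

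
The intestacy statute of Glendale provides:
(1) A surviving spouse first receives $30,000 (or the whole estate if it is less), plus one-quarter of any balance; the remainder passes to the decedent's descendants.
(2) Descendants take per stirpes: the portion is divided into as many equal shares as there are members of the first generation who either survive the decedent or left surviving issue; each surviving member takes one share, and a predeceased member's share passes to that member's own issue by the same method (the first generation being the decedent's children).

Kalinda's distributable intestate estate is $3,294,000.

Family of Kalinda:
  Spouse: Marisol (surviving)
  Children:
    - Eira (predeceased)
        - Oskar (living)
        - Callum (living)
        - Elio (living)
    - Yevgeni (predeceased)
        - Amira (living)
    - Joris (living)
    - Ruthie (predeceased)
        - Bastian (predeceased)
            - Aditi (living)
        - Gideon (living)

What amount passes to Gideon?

Gideon receives $306,000.

Marisol first takes $30,000, leaving a balance of $3,264,000. Marisol then takes one-quarter of the balance ($816,000), for a total of $846,000. The remaining $2,448,000 passes to the descendants.
The descendants' portion ($2,448,000) is divided into 4 shares of $612,000: Joris takes $612,000; Eira's $612,000 share passes to Eira's issue; Yevgeni's $612,000 share passes to Yevgeni's issue; Ruthie's $612,000 share passes to Ruthie's issue.
Eira's share ($612,000) is divided into 3 shares of $204,000: Oskar, Callum, and Elio each take $204,000.
Yevgeni's share ($612,000) passes entirely to Amira.
Ruthie's share ($612,000) is divided into 2 shares of $306,000: Gideon takes $306,000; Bastian's $306,000 share passes to Bastian's issue.
Bastian's share ($306,000) passes entirely to Aditi.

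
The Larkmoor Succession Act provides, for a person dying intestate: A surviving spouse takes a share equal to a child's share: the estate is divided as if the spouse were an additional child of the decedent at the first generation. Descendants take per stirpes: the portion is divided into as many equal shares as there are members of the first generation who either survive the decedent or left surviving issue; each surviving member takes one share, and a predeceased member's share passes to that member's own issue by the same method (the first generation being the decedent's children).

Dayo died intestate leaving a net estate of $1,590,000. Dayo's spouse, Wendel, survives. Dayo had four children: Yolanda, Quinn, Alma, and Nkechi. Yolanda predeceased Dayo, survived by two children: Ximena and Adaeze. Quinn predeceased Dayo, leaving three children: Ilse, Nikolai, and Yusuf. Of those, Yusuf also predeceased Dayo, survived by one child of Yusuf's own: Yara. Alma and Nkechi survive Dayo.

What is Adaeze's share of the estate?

The spouse counts as an additional share at the children's level, so there are 5 primary shares of $318,000. Wendel takes one such share ($318,000).
The children's combined portion ($1,272,000) is divided into 4 shares of $318,000: Alma and Nkechi each take $318,000; Yolanda's $318,000 share passes to Yolanda's issue; Quinn's $318,000 share passes to Quinn's issue.
Yolanda's share ($318,000) is divided into 2 shares of $159,000: Ximena and Adaeze each take $159,000.
Quinn's share ($318,000) is divided into 3 shares of $106,000: Ilse and Nikolai each take $106,000; Yusuf's $106,000 share passes to Yusuf's issue.
Yusuf's share ($106,000) passes entirely to Yara.

Adaeze receives $159,000.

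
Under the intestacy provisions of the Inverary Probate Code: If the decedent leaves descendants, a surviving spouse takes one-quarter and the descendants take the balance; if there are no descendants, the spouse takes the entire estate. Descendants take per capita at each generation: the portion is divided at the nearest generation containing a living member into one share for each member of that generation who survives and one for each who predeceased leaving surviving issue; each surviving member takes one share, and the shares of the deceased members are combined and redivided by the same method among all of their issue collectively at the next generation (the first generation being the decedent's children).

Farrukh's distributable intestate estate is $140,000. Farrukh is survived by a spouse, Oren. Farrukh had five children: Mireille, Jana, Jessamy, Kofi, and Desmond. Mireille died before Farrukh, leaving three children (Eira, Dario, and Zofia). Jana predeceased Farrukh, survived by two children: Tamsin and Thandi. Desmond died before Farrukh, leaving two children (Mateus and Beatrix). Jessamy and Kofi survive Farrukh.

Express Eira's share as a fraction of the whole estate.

Oren takes one-quarter of $140,000 = $35,000. The remaining $105,000 passes to the descendants.
The descendants' portion ($105,000) is divided at the children's generation into 5 shares of $21,000. Jessamy and Kofi each take $21,000. The 3 shares of the deceased (Mireille, Jana, and Desmond) are combined into a pool of $63,000.
That pool ($63,000) is divided at the grandchildren's generation equally among Eira, Dario, Zofia, Tamsin, Thandi, Mateus, and Beatrix: $9,000 each.

Eira receives 9/140 of the estate.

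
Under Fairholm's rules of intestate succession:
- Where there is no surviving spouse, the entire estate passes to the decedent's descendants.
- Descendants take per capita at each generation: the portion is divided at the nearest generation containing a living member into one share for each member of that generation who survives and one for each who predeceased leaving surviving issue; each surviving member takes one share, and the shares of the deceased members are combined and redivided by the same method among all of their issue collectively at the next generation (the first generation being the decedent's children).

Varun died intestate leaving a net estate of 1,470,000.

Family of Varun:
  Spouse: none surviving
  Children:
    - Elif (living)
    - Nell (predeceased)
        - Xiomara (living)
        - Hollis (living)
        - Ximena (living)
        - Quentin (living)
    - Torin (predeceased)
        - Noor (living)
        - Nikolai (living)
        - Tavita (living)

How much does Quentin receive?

Quentin receives 140,000.

The entire 1,470,000 passes to the descendants.
That amount (1,470,000) is divided at the children's generation into 3 shares of 490,000. Elif takes 490,000. The 2 shares of the deceased (Nell and Torin) are combined into a pool of 980,000.
That pool (980,000) is divided at the grandchildren's generation equally among Xiomara, Hollis, Ximena, Quentin, Noor, Nikolai, and Tavita: 140,000 each.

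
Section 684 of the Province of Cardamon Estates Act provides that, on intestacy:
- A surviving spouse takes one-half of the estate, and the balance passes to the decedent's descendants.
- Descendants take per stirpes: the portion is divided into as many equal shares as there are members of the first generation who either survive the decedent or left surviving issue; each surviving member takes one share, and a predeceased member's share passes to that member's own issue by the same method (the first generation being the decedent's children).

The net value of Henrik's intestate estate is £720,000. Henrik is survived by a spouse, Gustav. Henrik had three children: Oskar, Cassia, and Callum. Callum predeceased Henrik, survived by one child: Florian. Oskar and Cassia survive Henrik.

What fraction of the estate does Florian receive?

Gustav takes one-half of £720,000 = £360,000. The remaining £360,000 passes to the descendants.
The descendants' portion (£360,000) is divided into 3 shares of £120,000: Oskar and Cassia each take £120,000; Callum's £120,000 share passes to Callum's issue.
Callum's share (£120,000) passes entirely to Florian.

Florian receives 1/6 of the estate.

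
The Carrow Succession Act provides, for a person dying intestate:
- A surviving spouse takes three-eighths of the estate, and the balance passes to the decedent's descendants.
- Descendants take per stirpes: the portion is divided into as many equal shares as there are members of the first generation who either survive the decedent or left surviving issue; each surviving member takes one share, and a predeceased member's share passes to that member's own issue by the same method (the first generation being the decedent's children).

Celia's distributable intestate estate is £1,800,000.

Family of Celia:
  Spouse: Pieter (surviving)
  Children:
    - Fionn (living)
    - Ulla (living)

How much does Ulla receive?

Ulla receives £562,500.

Pieter takes three-eighths of £1,800,000 = £675,000. The remaining £1,125,000 passes to the descendants.
The descendants' portion (£1,125,000) is divided into 2 shares of £562,500: Fionn and Ulla each take £562,500.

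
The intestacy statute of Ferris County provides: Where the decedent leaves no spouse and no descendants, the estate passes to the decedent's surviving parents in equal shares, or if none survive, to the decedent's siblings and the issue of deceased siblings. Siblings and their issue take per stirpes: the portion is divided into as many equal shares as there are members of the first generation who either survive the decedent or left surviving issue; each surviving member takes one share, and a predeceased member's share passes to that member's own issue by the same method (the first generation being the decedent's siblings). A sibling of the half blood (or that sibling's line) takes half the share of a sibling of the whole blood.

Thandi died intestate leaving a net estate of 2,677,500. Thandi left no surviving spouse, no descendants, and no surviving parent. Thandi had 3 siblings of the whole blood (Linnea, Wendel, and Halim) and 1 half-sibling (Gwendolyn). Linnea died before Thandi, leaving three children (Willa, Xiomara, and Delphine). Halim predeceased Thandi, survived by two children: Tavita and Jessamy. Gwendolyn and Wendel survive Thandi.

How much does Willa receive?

Willa receives 255,000.

The entire 2,677,500 passes to the siblings and their issue.
Counting each half-blood sibling's line as half a unit, there are 7/2 units in 2,677,500, so one unit is 765,000. Whole-blood lines (Linnea, Wendel, and Halim) take 765,000 each; half-blood lines (Gwendolyn) take 382,500 each.
Linnea's share (765,000) is divided into 3 shares of 255,000: Willa, Xiomara, and Delphine each take 255,000.
Halim's share (765,000) is divided into 2 shares of 382,500: Tavita and Jessamy each take 382,500.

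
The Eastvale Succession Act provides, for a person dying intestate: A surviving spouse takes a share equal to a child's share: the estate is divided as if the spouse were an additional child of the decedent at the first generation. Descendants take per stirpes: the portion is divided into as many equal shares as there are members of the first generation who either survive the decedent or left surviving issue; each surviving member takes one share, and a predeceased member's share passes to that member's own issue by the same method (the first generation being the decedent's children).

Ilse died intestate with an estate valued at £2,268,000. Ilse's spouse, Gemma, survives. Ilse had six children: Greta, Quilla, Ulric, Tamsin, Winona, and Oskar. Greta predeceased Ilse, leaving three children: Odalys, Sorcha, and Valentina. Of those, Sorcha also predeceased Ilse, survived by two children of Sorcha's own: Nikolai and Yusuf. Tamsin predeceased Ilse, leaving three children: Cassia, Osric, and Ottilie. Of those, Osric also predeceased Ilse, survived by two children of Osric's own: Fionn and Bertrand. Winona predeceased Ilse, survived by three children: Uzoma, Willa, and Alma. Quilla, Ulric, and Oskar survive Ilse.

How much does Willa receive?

The spouse counts as an additional share at the children's level, so there are 7 primary shares of £324,000. Gemma takes one such share (£324,000).
The children's combined portion (£1,944,000) is divided into 6 shares of £324,000: Quilla, Ulric, and Oskar each take £324,000; Greta's £324,000 share passes to Greta's issue; Tamsin's £324,000 share passes to Tamsin's issue; Winona's £324,000 share passes to Winona's issue.
Greta's share (£324,000) is divided into 3 shares of £108,000: Odalys and Valentina each take £108,000; Sorcha's £108,000 share passes to Sorcha's issue.
Sorcha's share (£108,000) is divided into 2 shares of £54,000: Nikolai and Yusuf each take £54,000.
Tamsin's share (£324,000) is divided into 3 shares of £108,000: Cassia and Ottilie each take £108,000; Osric's £108,000 share passes to Osric's issue.
Osric's share (£108,000) is divided into 2 shares of £54,000: Fionn and Bertrand each take £54,000.
Winona's share (£324,000) is divided into 3 shares of £108,000: Uzoma, Willa, and Alma each take £108,000.

Willa receives £108,000.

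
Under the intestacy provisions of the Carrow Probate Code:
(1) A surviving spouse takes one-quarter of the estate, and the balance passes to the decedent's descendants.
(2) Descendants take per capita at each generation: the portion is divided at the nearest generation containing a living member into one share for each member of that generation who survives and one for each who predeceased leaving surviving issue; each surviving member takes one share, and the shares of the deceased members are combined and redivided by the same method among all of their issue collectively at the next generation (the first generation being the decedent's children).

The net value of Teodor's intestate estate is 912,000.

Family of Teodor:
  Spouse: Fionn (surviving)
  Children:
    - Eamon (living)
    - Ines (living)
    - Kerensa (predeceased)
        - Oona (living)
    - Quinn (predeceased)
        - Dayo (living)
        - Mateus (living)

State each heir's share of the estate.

Fionn takes one-quarter of 912,000 = 228,000. The remaining 684,000 passes to the descendants.
The descendants' portion (684,000) is divided at the children's generation into 4 shares of 171,000. Eamon and Ines each take 171,000. The 2 shares of the deceased (Kerensa and Quinn) are combined into a pool of 342,000.
That pool (342,000) is divided at the grandchildren's generation equally among Oona, Dayo, and Mateus: 114,000 each.

Fionn: 228,000; Eamon: 171,000; Ines: 171,000; Oona: 114,000; Dayo: 114,000; Mateus: 114,000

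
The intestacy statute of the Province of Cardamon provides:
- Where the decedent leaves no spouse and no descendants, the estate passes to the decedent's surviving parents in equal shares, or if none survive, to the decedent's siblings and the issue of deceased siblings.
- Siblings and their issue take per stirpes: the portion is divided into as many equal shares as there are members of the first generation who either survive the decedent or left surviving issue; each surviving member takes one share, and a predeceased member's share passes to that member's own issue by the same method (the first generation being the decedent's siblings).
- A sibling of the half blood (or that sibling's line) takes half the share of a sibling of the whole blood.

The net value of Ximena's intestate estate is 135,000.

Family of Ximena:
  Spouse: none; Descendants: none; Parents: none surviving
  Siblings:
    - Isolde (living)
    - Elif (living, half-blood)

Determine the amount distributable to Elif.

Elif receives 45,000.

The entire 135,000 passes to the siblings and their issue.
Counting each half-blood sibling's line as half a unit, there are 3/2 units in 135,000, so one unit is 90,000. Whole-blood lines (Isolde) take 90,000 each; half-blood lines (Elif) take 45,000 each.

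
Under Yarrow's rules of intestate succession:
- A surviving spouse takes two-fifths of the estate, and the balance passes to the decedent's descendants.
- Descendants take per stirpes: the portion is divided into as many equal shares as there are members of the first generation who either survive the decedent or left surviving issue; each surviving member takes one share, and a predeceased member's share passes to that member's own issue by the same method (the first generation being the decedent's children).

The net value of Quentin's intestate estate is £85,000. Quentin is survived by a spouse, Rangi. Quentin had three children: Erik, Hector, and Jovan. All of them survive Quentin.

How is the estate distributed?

Rangi: £34,000; Erik: £17,000; Hector: £17,000; Jovan: £17,000

Rangi takes two-fifths of £85,000 = £34,000. The remaining £51,000 passes to the descendants.
The descendants' portion (£51,000) is divided into 3 shares of £17,000: Erik, Hector, and Jovan each take £17,000.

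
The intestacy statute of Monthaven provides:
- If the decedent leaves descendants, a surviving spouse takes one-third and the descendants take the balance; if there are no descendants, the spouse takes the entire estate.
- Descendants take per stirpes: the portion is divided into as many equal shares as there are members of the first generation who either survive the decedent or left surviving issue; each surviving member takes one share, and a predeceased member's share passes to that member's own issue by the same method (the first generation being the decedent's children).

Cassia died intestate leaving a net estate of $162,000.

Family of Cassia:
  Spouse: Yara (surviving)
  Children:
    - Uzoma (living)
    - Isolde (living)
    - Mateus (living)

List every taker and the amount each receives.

Yara takes one-third of $162,000 = $54,000. The remaining $108,000 passes to the descendants.
The descendants' portion ($108,000) is divided into 3 shares of $36,000: Uzoma, Isolde, and Mateus each take $36,000.

Yara: $54,000; Uzoma: $36,000; Isolde: $36,000; Mateus: $36,000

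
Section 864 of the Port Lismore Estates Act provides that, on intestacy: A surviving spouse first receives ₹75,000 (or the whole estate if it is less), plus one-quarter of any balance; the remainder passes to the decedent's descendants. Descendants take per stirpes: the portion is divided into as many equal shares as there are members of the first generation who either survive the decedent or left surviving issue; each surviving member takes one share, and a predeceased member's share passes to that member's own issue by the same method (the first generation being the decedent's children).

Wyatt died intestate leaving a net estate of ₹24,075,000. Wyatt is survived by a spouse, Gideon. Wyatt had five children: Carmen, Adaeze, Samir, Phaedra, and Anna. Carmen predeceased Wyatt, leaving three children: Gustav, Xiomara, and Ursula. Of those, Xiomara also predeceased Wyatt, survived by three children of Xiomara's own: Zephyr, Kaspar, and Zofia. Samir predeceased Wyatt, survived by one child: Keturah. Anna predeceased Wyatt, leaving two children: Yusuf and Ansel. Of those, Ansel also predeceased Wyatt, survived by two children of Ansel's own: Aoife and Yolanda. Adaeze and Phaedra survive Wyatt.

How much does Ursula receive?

Ursula receives ₹1,200,000.

Gideon first takes ₹75,000, leaving a balance of ₹24,000,000. Gideon then takes one-quarter of the balance (₹6,000,000), for a total of ₹6,075,000. The remaining ₹18,000,000 passes to the descendants.
The descendants' portion (₹18,000,000) is divided into 5 shares of ₹3,600,000: Adaeze and Phaedra each take ₹3,600,000; Carmen's ₹3,600,000 share passes to Carmen's issue; Samir's ₹3,600,000 share passes to Samir's issue; Anna's ₹3,600,000 share passes to Anna's issue.
Carmen's share (₹3,600,000) is divided into 3 shares of ₹1,200,000: Gustav and Ursula each take ₹1,200,000; Xiomara's ₹1,200,000 share passes to Xiomara's issue.
Xiomara's share (₹1,200,000) is divided into 3 shares of ₹400,000: Zephyr, Kaspar, and Zofia each take ₹400,000.
Samir's share (₹3,600,000) passes entirely to Keturah.
Anna's share (₹3,600,000) is divided into 2 shares of ₹1,800,000: Yusuf takes ₹1,800,000; Ansel's ₹1,800,000 share passes to Ansel's issue.
Ansel's share (₹1,800,000) is divided into 2 shares of ₹900,000: Aoife and Yolanda each take ₹900,000.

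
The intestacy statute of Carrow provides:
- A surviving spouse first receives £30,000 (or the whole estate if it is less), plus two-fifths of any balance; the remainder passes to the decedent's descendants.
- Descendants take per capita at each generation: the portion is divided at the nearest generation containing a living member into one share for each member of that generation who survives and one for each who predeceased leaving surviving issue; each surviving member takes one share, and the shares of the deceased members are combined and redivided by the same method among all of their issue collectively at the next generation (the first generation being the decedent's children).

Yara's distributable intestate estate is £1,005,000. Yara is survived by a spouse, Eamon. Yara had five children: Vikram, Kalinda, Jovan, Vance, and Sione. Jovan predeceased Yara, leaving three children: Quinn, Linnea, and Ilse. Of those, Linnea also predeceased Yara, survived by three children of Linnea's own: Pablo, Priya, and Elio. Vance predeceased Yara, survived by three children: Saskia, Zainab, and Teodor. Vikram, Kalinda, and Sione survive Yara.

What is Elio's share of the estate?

Eamon first takes £30,000, leaving a balance of £975,000. Eamon then takes two-fifths of the balance (£390,000), for a total of £420,000. The remaining £585,000 passes to the descendants.
The descendants' portion (£585,000) is divided at the children's generation into 5 shares of £117,000. Vikram, Kalinda, and Sione each take £117,000. The 2 shares of the deceased (Jovan and Vance) are combined into a pool of £234,000.
That pool (£234,000) is divided at the grandchildren's generation into 6 shares of £39,000. Quinn, Ilse, Saskia, Zainab, and Teodor each take £39,000. The remaining share for the deceased Linnea (£39,000) is carried to the next generation.
That pool (£39,000) is divided at the great-grandchildren's generation equally among Pablo, Priya, and Elio: £13,000 each.

Elio receives £13,000.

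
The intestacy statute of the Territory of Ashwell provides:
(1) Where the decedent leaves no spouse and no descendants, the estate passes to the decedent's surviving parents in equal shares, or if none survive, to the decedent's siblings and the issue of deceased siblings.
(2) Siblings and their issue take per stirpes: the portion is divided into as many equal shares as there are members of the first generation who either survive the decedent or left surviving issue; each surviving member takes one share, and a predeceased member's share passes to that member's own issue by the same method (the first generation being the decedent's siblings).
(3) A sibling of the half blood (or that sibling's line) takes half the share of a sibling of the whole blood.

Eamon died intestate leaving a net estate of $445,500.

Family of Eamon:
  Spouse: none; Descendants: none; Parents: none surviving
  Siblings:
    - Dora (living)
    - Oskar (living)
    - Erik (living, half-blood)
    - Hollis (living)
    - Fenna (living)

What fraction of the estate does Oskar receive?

Oskar receives 2/9 of the estate.

The entire $445,500 passes to the siblings and their issue.
Counting each half-blood sibling's line as half a unit, there are 9/2 units in $445,500, so one unit is $99,000. Whole-blood lines (Dora, Oskar, Hollis, and Fenna) take $99,000 each; half-blood lines (Erik) take $49,500 each.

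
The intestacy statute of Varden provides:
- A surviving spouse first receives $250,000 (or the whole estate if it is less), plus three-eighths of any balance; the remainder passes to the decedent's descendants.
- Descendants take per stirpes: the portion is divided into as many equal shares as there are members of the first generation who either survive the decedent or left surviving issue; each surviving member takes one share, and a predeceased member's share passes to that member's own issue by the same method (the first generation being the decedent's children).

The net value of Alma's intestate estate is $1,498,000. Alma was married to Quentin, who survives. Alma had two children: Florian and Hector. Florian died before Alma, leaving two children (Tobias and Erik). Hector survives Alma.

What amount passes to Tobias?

Tobias receives $195,000.

Quentin first takes $250,000, leaving a balance of $1,248,000. Quentin then takes three-eighths of the balance ($468,000), for a total of $718,000. The remaining $780,000 passes to the descendants.
The descendants' portion ($780,000) is divided into 2 shares of $390,000: Hector takes $390,000; Florian's $390,000 share passes to Florian's issue.
Florian's share ($390,000) is divided into 2 shares of $195,000: Tobias and Erik each take $195,000.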